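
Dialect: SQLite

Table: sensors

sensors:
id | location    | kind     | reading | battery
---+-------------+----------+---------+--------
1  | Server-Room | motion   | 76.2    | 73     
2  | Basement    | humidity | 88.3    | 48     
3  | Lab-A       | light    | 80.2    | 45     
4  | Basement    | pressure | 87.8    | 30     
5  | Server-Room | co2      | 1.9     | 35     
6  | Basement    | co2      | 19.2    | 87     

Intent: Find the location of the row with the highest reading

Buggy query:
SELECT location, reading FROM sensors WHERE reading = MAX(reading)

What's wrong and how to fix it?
Bug: MAX(reading) is an aggregate and cannot be used directly in WHERE

Fix: Use a subquery: WHERE reading = (SELECT MAX(reading) FROM sensors)

Corrected query:
SELECT location, reading FROM sensors WHERE reading = (SELECT MAX(reading) FROM sensors)

Result:
location | reading
---------+--------
Basement | 88.3   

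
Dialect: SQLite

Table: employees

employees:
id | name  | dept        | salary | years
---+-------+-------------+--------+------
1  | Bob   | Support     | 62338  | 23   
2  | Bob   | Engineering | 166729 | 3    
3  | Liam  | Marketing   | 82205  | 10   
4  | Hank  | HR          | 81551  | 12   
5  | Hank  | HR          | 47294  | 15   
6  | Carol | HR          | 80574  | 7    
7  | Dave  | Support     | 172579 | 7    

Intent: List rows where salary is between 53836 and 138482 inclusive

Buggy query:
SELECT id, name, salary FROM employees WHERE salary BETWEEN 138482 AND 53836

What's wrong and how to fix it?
Bug: BETWEEN expects the lower bound first; with 138482 AND 53836 the range is empty

Fix: Swap the bounds so the smaller value comes first

Corrected query:
SELECT id, name, salary FROM employees WHERE salary BETWEEN 53836 AND 138482

Result:
id | name  | salary
---+-------+-------
1  | Bob   | 62338 
3  | Liam  | 82205 
4  | Hank  | 81551 
6  | Carol | 80574 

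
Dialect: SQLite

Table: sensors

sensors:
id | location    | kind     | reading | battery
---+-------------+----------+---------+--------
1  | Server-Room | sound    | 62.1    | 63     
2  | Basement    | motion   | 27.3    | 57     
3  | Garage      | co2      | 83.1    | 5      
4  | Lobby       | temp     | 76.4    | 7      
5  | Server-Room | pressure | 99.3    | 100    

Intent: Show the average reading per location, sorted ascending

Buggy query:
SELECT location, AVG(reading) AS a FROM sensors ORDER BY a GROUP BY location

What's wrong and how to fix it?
Bug: ORDER BY appears before GROUP BY; SQL clause order requires GROUP BY first

Fix: Reorder: SELECT … FROM … GROUP BY … ORDER BY …

Corrected query:
SELECT location, AVG(reading) AS a FROM sensors GROUP BY location ORDER BY a

Result:
location    | a   
------------+-----
Basement    | 27.3
Lobby       | 76.4
Server-Room | 80.7
Garage      | 83.1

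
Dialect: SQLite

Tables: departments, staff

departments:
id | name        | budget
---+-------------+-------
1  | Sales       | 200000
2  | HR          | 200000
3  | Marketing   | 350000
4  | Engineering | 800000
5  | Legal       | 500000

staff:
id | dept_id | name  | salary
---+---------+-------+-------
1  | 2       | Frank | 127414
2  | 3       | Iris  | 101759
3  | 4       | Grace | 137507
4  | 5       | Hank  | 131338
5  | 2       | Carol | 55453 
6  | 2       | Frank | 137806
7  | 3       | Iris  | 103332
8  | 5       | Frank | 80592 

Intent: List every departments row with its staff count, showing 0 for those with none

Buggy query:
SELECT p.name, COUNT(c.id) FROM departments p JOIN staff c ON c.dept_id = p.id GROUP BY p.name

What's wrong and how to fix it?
Bug: INNER JOIN drops departments rows that have no matching staff rows

Fix: Use LEFT JOIN so parents without children still appear (COUNT(c.id) gives 0)

Corrected query:
SELECT p.name, COUNT(c.id) FROM departments p LEFT JOIN staff c ON c.dept_id = p.id GROUP BY p.name

Result:
name        | COUNT(c.id)
------------+------------
Engineering | 1          
HR          | 3          
Legal       | 2          
Marketing   | 2          
Sales       | 0          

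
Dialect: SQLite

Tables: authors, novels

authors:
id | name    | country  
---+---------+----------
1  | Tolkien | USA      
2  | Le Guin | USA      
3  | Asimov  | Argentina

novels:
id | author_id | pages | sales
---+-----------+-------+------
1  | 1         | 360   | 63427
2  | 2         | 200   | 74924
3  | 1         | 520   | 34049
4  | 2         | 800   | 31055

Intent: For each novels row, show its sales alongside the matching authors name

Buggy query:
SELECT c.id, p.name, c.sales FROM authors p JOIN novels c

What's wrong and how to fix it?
Bug: JOIN with no ON clause produces a cartesian product; every novels row pairs with every authors row

Fix: Specify the join condition linking the foreign key to the parent id

Corrected query:
SELECT c.id, p.name, c.sales FROM authors p JOIN novels c ON c.author_id = p.id

Result:
id | name    | sales
---+---------+------
1  | Tolkien | 63427
2  | Le Guin | 74924
3  | Tolkien | 34049
4  | Le Guin | 31055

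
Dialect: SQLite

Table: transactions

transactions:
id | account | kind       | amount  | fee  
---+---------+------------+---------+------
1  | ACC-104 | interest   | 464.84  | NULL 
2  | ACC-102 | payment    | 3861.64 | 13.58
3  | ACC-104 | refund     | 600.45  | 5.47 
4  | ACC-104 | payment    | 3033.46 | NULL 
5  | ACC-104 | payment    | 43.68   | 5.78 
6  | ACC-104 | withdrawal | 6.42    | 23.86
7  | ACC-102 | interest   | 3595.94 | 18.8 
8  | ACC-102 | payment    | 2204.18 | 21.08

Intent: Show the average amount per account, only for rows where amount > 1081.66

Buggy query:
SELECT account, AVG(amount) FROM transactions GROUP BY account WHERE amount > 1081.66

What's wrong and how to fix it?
Bug: Row-level WHERE must come before GROUP BY in the clause order

Fix: Move the WHERE clause before GROUP BY

Corrected query:
SELECT account, AVG(amount) FROM transactions WHERE amount > 1081.66 GROUP BY account

Result:
account | AVG(amount)
--------+------------
ACC-102 | 3220.586667
ACC-104 | 3033.46    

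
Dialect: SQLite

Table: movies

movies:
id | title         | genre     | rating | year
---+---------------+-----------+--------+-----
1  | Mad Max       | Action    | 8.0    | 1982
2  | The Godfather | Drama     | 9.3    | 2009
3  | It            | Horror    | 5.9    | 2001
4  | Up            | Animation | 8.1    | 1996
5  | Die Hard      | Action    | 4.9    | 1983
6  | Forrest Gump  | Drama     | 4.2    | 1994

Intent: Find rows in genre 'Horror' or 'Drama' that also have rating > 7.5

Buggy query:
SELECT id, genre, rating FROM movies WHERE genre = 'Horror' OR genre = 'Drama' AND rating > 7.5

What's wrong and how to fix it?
Bug: AND binds tighter than OR, so this parses as genre = 'Horror' OR (genre = 'Drama' AND rating > 7.5)

Fix: Add parentheses around the OR so the AND applies to both alternatives

Corrected query:
SELECT id, genre, rating FROM movies WHERE (genre = 'Horror' OR genre = 'Drama') AND rating > 7.5

Result:
id | genre | rating
---+-------+-------
2  | Drama | 9.3   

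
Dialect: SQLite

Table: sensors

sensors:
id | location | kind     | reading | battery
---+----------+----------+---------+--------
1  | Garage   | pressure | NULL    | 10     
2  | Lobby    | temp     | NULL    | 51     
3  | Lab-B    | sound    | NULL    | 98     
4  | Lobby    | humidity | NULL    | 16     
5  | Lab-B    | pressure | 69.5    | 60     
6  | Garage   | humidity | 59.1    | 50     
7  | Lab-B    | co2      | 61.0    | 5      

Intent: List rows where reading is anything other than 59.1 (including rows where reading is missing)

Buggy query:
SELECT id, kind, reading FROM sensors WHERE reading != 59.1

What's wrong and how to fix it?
Bug: Inequality against NULL is unknown, not true; rows with NULL are dropped

Fix: Add an explicit OR reading IS NULL to include the missing-value rows

Corrected query:
SELECT id, kind, reading FROM sensors WHERE reading != 59.1 OR reading IS NULL

Result:
id | kind     | reading
---+----------+--------
1  | pressure | NULL   
2  | temp     | NULL   
3  | sound    | NULL   
4  | humidity | NULL   
5  | pressure | 69.5   
7  | co2      | 61     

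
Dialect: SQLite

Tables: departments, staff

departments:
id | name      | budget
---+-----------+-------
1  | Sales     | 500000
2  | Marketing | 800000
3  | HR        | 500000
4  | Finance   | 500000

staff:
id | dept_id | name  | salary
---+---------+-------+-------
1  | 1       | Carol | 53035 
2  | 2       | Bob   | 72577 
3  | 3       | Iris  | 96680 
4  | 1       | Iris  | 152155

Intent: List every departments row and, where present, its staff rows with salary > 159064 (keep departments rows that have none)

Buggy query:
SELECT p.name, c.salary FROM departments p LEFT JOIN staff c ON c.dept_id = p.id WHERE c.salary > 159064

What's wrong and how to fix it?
Bug: Filtering c.salary in WHERE discards the NULL rows produced by LEFT JOIN, turning it into an inner join

Fix: Put 'c.salary > 159064' in the JOIN's ON clause instead of WHERE

Corrected query:
SELECT p.name, c.salary FROM departments p LEFT JOIN staff c ON c.dept_id = p.id AND c.salary > 159064

Result:
name      | salary
----------+-------
Sales     | NULL  
Marketing | NULL  
HR        | NULL  
Finance   | NULL  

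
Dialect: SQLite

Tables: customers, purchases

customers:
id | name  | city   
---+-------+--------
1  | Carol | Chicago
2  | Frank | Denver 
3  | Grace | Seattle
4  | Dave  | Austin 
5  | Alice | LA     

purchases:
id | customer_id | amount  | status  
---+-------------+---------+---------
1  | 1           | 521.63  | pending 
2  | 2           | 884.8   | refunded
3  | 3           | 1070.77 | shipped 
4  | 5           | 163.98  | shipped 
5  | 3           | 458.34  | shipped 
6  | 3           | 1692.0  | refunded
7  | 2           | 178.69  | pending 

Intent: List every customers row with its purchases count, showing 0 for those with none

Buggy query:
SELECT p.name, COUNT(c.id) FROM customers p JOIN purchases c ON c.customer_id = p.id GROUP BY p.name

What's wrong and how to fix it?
Bug: INNER JOIN drops customers rows that have no matching purchases rows

Fix: Use LEFT JOIN so parents without children still appear (COUNT(c.id) gives 0)

Corrected query:
SELECT p.name, COUNT(c.id) FROM customers p LEFT JOIN purchases c ON c.customer_id = p.id GROUP BY p.name

Result:
name  | COUNT(c.id)
------+------------
Alice | 1          
Carol | 1          
Dave  | 0          
Frank | 2          
Grace | 3          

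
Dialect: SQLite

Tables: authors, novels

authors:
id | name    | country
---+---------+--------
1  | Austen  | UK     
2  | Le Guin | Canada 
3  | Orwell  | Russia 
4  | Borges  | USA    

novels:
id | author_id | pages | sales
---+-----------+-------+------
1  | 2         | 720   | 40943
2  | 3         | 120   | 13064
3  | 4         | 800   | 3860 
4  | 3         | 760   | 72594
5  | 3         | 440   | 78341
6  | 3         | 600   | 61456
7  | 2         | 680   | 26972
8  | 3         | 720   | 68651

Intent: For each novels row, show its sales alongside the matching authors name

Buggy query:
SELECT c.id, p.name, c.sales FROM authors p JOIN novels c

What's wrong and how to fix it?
Bug: Missing join condition: each novels row is matched to all authors rows instead of just its own

Fix: Specify the join condition linking the foreign key to the parent id

Corrected query:
SELECT c.id, p.name, c.sales FROM authors p JOIN novels c ON c.author_id = p.id

Result:
id | name    | sales
---+---------+------
1  | Le Guin | 40943
2  | Orwell  | 13064
3  | Borges  | 3860 
4  | Orwell  | 72594
5  | Orwell  | 78341
6  | Orwell  | 61456
7  | Le Guin | 26972
8  | Orwell  | 68651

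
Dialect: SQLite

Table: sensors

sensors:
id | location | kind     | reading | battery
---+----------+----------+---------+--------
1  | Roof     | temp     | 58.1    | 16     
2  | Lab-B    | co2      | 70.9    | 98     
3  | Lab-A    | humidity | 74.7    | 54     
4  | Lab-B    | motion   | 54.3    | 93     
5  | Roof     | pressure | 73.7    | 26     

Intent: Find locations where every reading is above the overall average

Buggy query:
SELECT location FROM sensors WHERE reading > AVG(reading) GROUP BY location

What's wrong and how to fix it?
Bug: WHERE evaluates per row before aggregation, so AVG() is unavailable

Fix: Compute the overall average in a scalar subquery and compare each group's MIN against it in HAVING

Corrected query:
SELECT location FROM sensors GROUP BY location HAVING MIN(reading) > (SELECT AVG(reading) FROM sensors)

Result:
location
--------
Lab-A   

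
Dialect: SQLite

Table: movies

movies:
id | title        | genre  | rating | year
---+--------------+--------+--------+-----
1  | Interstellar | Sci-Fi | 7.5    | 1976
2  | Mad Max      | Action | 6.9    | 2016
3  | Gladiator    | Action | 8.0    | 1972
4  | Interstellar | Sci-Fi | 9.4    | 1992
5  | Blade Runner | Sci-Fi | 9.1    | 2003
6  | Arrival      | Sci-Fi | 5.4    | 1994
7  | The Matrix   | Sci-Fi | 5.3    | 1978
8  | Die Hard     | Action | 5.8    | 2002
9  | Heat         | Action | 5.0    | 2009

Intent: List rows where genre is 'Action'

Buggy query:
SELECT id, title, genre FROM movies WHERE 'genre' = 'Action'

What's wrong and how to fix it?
Bug: Single quotes denote string literals in SQL; the column name is being compared as a constant string

Fix: Reference the column as genre without single quotes

Corrected query:
SELECT id, title, genre FROM movies WHERE genre = 'Action'

Result:
id | title     | genre 
---+-----------+-------
2  | Mad Max   | Action
3  | Gladiator | Action
8  | Die Hard  | Action
9  | Heat      | Action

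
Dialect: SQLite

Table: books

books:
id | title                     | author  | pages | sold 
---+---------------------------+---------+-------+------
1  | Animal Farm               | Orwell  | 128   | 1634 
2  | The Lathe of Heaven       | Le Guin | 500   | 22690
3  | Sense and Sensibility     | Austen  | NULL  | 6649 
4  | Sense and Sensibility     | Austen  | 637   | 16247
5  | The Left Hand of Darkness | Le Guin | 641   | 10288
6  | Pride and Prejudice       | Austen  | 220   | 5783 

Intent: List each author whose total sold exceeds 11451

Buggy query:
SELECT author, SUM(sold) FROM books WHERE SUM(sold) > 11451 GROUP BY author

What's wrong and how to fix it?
Bug: SUM(sold) is an aggregate, but WHERE filters rows before aggregation

Fix: Move the aggregate condition to a HAVING clause

Corrected query:
SELECT author, SUM(sold) FROM books GROUP BY author HAVING SUM(sold) > 11451

Result:
author  | SUM(sold)
--------+----------
Austen  | 28679    
Le Guin | 32978    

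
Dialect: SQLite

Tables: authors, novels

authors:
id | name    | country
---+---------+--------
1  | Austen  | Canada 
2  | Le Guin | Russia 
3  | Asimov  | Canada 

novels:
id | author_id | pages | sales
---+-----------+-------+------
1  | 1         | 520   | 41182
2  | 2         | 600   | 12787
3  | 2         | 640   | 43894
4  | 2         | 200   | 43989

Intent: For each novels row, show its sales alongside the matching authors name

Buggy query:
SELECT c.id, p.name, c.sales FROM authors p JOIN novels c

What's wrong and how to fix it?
Bug: JOIN with no ON clause produces a cartesian product; every novels row pairs with every authors row

Fix: Add ON c.author_id = p.id to the JOIN

Corrected query:
SELECT c.id, p.name, c.sales FROM authors p JOIN novels c ON c.author_id = p.id

Result:
id | name    | sales
---+---------+------
1  | Austen  | 41182
2  | Le Guin | 12787
3  | Le Guin | 43894
4  | Le Guin | 43989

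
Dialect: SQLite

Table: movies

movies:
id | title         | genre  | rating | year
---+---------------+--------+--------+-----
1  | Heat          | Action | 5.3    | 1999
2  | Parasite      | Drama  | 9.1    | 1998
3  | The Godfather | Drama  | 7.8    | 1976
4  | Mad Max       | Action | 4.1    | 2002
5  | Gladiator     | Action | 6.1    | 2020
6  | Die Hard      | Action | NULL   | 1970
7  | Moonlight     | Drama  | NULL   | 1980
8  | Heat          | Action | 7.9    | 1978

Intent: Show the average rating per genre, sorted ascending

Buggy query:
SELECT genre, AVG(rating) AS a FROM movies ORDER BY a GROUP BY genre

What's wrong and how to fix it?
Bug: ORDER BY appears before GROUP BY; SQL clause order requires GROUP BY first

Fix: Move ORDER BY to the end, after GROUP BY

Corrected query:
SELECT genre, AVG(rating) AS a FROM movies GROUP BY genre ORDER BY a

Result:
genre  | a   
-------+-----
Action | 5.85
Drama  | 8.45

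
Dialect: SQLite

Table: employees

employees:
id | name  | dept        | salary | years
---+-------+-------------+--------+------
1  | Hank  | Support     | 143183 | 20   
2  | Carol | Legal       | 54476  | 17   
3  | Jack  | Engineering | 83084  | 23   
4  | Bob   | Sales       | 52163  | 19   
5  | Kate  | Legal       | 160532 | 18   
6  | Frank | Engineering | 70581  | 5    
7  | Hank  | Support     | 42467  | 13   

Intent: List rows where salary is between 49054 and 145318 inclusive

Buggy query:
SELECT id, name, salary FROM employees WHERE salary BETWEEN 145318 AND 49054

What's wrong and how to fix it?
Bug: BETWEEN expects the lower bound first; with 145318 AND 49054 the range is empty

Fix: Swap the bounds so the smaller value comes first

Corrected query:
SELECT id, name, salary FROM employees WHERE salary BETWEEN 49054 AND 145318

Result:
id | name  | salary
---+-------+-------
1  | Hank  | 143183
2  | Carol | 54476 
3  | Jack  | 83084 
4  | Bob   | 52163 
6  | Frank | 70581 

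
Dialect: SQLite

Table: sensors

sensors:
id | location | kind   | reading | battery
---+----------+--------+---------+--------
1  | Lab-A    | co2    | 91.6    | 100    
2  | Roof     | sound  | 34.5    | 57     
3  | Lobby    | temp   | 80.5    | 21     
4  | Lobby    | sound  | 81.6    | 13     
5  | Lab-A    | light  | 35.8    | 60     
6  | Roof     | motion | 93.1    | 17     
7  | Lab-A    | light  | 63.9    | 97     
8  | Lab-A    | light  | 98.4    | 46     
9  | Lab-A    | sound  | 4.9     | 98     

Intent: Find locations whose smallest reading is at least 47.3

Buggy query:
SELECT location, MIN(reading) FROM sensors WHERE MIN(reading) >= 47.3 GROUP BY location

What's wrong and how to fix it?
Bug: MIN() in WHERE is a misuse of aggregate

Fix: Replace WHERE with HAVING after the GROUP BY

Corrected query:
SELECT location, MIN(reading) FROM sensors GROUP BY location HAVING MIN(reading) >= 47.3

Result:
location | MIN(reading)
---------+-------------
Lobby    | 80.5        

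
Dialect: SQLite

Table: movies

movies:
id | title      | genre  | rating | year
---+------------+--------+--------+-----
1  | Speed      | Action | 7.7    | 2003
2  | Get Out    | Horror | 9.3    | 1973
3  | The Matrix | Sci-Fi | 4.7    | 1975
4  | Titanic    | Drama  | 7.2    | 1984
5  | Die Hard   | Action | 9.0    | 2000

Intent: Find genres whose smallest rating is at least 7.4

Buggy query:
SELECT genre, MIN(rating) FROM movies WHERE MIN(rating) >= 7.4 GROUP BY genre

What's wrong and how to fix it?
Bug: MIN() in WHERE is a misuse of aggregate

Fix: Replace WHERE with HAVING after the GROUP BY

Corrected query:
SELECT genre, MIN(rating) FROM movies GROUP BY genre HAVING MIN(rating) >= 7.4

Result:
genre  | MIN(rating)
-------+------------
Action | 7.7        
Horror | 9.3        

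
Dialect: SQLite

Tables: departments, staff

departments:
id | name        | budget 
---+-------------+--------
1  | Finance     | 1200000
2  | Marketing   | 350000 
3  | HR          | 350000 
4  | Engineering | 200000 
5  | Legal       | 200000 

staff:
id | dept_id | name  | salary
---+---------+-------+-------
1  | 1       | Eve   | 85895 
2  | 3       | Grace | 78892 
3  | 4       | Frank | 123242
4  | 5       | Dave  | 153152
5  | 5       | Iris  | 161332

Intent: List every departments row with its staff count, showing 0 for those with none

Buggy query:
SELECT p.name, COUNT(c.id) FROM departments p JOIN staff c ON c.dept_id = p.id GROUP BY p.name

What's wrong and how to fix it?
Bug: An inner join excludes parents with zero children

Fix: Switch to LEFT JOIN to retain unmatched parent rows

Corrected query:
SELECT p.name, COUNT(c.id) FROM departments p LEFT JOIN staff c ON c.dept_id = p.id GROUP BY p.name

Result:
name        | COUNT(c.id)
------------+------------
Engineering | 1          
Finance     | 1          
HR          | 1          
Legal       | 2          
Marketing   | 0          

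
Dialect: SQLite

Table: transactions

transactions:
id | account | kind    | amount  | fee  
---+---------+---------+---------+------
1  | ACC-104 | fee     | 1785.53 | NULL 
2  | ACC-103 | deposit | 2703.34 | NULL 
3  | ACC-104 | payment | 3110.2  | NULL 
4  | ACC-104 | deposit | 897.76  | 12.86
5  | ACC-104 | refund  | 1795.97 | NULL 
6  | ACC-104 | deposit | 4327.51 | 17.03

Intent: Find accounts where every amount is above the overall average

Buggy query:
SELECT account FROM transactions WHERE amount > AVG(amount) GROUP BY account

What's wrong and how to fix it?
Bug: WHERE evaluates per row before aggregation, so AVG() is unavailable

Fix: Compute the overall average in a scalar subquery and compare each group's MIN against it in HAVING

Corrected query:
SELECT account FROM transactions GROUP BY account HAVING MIN(amount) > (SELECT AVG(amount) FROM transactions)

Result:
account
-------
ACC-103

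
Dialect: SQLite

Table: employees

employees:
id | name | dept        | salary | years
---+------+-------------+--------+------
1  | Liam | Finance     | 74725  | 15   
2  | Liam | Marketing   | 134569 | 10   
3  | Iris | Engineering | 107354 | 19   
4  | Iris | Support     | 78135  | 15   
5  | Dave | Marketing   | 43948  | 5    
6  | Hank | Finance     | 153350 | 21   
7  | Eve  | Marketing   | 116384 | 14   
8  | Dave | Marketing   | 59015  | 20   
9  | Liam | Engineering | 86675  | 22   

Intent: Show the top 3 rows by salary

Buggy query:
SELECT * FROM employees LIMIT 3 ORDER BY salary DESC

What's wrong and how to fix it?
Bug: ORDER BY cannot follow LIMIT; LIMIT is the final clause

Fix: Swap the clauses: ORDER BY first, then LIMIT

Corrected query:
SELECT * FROM employees ORDER BY salary DESC LIMIT 3

Result:
id | name | dept      | salary | years
---+------+-----------+--------+------
6  | Hank | Finance   | 153350 | 21   
2  | Liam | Marketing | 134569 | 10   
7  | Eve  | Marketing | 116384 | 14   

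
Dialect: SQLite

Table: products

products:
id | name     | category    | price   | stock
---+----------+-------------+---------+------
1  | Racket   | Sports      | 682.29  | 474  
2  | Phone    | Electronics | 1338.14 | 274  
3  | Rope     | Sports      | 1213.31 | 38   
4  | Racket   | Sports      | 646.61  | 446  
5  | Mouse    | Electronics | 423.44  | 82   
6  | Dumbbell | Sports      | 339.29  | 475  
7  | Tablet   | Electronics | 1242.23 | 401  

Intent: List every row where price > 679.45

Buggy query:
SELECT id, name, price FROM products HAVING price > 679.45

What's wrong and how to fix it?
Bug: This is a non-aggregate query (no GROUP BY, no aggregates), so in SQLite the HAVING clause is invalid here; a row-level condition belongs in WHERE

Fix: Use WHERE for row-level filtering

Corrected query:
SELECT id, name, price FROM products WHERE price > 679.45

Result:
id | name   | price  
---+--------+--------
1  | Racket | 682.29 
2  | Phone  | 1338.14
3  | Rope   | 1213.31
7  | Tablet | 1242.23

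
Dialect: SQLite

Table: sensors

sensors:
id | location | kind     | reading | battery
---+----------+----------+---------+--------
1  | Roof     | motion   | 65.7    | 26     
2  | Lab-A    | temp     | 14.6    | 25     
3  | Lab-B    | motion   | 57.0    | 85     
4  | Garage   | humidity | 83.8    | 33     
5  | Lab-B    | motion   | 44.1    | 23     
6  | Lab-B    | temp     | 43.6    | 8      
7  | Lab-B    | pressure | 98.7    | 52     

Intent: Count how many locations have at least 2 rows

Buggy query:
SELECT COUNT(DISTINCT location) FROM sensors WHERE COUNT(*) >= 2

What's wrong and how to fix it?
Bug: WHERE filters individual rows, not groups, so a group-level COUNT is invalid there

Fix: Group first with HAVING COUNT(*) >= 2, then COUNT the resulting groups

Corrected query:
SELECT COUNT(*) FROM (SELECT location FROM sensors GROUP BY location HAVING COUNT(*) >= 2)

Result:
COUNT(*)
--------
1       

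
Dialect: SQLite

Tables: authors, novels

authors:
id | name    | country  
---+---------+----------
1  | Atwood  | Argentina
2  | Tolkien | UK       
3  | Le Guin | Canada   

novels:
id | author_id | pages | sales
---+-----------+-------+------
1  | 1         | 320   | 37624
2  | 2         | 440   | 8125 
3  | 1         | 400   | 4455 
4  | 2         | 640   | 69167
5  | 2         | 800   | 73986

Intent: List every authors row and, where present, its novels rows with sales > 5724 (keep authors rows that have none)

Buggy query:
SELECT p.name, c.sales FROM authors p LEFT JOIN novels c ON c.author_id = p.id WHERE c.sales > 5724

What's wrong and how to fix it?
Bug: A WHERE condition on the right-hand table after LEFT JOIN drops unmatched parents

Fix: Put 'c.sales > 5724' in the JOIN's ON clause instead of WHERE

Corrected query:
SELECT p.name, c.sales FROM authors p LEFT JOIN novels c ON c.author_id = p.id AND c.sales > 5724

Result:
name    | sales
--------+------
Atwood  | 37624
Tolkien | 8125 
Tolkien | 69167
Tolkien | 73986
Le Guin | NULL 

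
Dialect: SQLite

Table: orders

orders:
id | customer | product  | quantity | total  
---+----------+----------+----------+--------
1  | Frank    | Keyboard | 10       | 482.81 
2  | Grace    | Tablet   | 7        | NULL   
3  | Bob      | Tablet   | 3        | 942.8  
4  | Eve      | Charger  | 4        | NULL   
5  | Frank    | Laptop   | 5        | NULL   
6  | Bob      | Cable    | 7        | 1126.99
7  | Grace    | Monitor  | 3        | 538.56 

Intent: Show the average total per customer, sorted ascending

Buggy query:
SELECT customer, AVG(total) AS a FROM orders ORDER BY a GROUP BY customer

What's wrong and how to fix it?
Bug: GROUP BY must precede ORDER BY

Fix: Move ORDER BY to the end, after GROUP BY

Corrected query:
SELECT customer, AVG(total) AS a FROM orders GROUP BY customer ORDER BY a

Result:
customer | a       
---------+---------
Eve      | NULL    
Frank    | 482.81  
Grace    | 538.56  
Bob      | 1034.895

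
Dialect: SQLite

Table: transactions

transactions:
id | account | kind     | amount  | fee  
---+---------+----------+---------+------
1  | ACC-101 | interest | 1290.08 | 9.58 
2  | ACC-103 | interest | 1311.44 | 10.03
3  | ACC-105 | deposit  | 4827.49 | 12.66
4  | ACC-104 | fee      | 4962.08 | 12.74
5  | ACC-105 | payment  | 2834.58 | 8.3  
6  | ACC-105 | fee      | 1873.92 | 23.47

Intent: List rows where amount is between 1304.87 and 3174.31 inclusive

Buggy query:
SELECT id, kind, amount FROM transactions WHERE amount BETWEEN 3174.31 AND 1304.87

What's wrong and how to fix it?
Bug: BETWEEN expects the lower bound first; with 3174.31 AND 1304.87 the range is empty

Fix: Write BETWEEN 1304.87 AND 3174.31

Corrected query:
SELECT id, kind, amount FROM transactions WHERE amount BETWEEN 1304.87 AND 3174.31

Result:
id | kind     | amount 
---+----------+--------
2  | interest | 1311.44
5  | payment  | 2834.58
6  | fee      | 1873.92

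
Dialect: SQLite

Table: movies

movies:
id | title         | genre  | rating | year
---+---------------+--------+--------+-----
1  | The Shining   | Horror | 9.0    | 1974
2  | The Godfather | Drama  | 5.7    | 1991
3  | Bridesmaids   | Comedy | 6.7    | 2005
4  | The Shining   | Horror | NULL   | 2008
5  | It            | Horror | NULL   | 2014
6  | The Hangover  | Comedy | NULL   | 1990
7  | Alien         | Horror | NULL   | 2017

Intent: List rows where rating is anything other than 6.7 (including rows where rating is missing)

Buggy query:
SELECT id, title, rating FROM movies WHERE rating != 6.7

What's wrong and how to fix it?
Bug: 'rating != 6.7' is unknown when rating is NULL, so NULL rows are silently excluded

Fix: Handle NULL separately with IS NULL alongside the inequality

Corrected query:
SELECT id, title, rating FROM movies WHERE rating != 6.7 OR rating IS NULL

Result:
id | title         | rating
---+---------------+-------
1  | The Shining   | 9     
2  | The Godfather | 5.7   
4  | The Shining   | NULL  
5  | It            | NULL  
6  | The Hangover  | NULL  
7  | Alien         | NULL  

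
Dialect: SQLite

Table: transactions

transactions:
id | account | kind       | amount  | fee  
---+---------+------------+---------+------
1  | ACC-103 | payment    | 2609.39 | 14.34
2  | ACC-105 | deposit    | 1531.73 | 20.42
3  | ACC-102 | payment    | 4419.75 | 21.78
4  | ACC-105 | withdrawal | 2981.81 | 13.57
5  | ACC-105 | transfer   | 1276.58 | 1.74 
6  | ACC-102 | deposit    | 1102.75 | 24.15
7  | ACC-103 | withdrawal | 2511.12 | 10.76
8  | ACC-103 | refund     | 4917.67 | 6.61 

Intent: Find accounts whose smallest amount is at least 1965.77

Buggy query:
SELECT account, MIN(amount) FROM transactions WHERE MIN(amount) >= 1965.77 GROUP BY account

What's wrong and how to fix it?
Bug: MIN() in WHERE is a misuse of aggregate

Fix: Replace WHERE with HAVING after the GROUP BY

Corrected query:
SELECT account, MIN(amount) FROM transactions GROUP BY account HAVING MIN(amount) >= 1965.77

Result:
account | MIN(amount)
--------+------------
ACC-103 | 2511.12    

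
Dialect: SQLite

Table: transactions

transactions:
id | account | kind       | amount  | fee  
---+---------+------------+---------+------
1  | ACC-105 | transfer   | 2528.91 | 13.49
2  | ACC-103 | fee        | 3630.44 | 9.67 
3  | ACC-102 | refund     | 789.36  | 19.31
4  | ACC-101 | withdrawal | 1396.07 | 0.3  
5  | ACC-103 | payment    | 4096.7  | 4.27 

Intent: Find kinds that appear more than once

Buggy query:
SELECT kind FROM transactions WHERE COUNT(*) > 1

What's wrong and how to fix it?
Bug: WHERE can't reference COUNT(*); aggregates are computed after WHERE

Fix: Group first, then use HAVING for the count condition

Corrected query:
SELECT kind FROM transactions GROUP BY kind HAVING COUNT(*) > 1

Result:
(no rows)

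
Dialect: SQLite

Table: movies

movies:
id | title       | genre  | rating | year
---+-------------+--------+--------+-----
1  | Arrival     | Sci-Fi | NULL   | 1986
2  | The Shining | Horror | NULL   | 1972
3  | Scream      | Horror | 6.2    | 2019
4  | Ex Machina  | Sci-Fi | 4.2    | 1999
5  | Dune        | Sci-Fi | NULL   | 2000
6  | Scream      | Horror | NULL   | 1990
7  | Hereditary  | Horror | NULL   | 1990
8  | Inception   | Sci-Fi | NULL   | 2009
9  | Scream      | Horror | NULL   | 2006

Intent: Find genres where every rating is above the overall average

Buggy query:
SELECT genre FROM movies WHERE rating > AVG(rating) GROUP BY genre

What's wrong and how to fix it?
Bug: WHERE evaluates per row before aggregation, so AVG() is unavailable

Fix: Compute the overall average in a scalar subquery and compare each group's MIN against it in HAVING

Corrected query:
SELECT genre FROM movies GROUP BY genre HAVING MIN(rating) > (SELECT AVG(rating) FROM movies)

Result:
genre 
------
Horror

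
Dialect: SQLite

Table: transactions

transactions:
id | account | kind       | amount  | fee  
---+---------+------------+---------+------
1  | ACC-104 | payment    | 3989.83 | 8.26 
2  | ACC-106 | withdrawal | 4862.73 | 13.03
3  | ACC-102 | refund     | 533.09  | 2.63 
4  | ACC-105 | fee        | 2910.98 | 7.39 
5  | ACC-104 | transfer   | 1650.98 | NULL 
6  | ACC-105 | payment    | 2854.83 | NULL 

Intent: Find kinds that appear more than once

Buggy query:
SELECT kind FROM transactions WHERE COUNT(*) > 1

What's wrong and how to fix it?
Bug: WHERE can't reference COUNT(*); aggregates are computed after WHERE

Fix: Group first, then use HAVING for the count condition

Corrected query:
SELECT kind FROM transactions GROUP BY kind HAVING COUNT(*) > 1

Result:
kind   
-------
payment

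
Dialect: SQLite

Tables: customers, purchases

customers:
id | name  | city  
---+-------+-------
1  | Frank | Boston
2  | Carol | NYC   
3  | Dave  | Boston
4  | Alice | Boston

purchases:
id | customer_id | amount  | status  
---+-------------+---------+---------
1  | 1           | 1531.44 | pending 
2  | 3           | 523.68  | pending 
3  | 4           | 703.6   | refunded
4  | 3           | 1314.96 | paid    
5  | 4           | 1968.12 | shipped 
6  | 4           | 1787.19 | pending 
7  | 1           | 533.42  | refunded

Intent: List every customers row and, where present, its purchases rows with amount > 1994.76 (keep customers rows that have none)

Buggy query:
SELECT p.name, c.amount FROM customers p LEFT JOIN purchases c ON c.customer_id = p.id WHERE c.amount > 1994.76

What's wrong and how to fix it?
Bug: Filtering c.amount in WHERE discards the NULL rows produced by LEFT JOIN, turning it into an inner join

Fix: Put 'c.amount > 1994.76' in the JOIN's ON clause instead of WHERE

Corrected query:
SELECT p.name, c.amount FROM customers p LEFT JOIN purchases c ON c.customer_id = p.id AND c.amount > 1994.76

Result:
name  | amount
------+-------
Frank | NULL  
Carol | NULL  
Dave  | NULL  
Alice | NULL  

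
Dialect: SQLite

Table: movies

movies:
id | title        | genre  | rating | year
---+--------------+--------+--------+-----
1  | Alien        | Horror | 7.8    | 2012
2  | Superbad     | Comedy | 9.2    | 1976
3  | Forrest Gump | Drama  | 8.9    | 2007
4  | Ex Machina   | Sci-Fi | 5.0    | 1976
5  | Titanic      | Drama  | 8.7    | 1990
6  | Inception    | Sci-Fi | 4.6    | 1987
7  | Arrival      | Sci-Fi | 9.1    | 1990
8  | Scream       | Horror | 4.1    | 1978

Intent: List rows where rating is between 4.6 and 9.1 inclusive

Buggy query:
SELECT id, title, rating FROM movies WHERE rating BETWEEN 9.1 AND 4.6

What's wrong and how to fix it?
Bug: The bounds are reversed; BETWEEN a AND b requires a <= b to match anything

Fix: Write BETWEEN 4.6 AND 9.1

Corrected query:
SELECT id, title, rating FROM movies WHERE rating BETWEEN 4.6 AND 9.1

Result:
id | title        | rating
---+--------------+-------
1  | Alien        | 7.8   
3  | Forrest Gump | 8.9   
4  | Ex Machina   | 5     
5  | Titanic      | 8.7   
6  | Inception    | 4.6   
7  | Arrival      | 9.1   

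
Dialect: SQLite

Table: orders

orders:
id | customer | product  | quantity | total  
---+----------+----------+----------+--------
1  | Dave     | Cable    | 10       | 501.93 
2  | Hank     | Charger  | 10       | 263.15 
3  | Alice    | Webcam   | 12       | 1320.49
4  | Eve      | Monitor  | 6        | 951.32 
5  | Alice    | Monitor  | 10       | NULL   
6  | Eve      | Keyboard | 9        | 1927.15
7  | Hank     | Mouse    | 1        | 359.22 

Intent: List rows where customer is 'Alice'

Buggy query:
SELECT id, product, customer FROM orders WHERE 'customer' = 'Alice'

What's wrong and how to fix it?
Bug: Single quotes denote string literals in SQL; the column name is being compared as a constant string

Fix: Remove the quotes around the column name (or use double quotes for an identifier)

Corrected query:
SELECT id, product, customer FROM orders WHERE customer = 'Alice'

Result:
id | product | customer
---+---------+---------
3  | Webcam  | Alice   
5  | Monitor | Alice   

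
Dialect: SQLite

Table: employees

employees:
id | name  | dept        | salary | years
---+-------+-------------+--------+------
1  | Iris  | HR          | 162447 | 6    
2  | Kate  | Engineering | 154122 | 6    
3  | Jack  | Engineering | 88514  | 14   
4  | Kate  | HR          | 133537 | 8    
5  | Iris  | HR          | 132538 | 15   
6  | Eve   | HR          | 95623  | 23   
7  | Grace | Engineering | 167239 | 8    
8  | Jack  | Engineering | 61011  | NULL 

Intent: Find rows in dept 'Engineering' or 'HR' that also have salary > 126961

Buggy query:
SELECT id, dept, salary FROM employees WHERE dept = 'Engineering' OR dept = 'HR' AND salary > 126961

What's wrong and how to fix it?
Bug: Without parentheses, AND is evaluated before OR, so the salary filter only applies to the 'HR' branch

Fix: Group the OR with parentheses (or use IN), then AND the threshold

Corrected query:
SELECT id, dept, salary FROM employees WHERE (dept = 'Engineering' OR dept = 'HR') AND salary > 126961

Result:
id | dept        | salary
---+-------------+-------
1  | HR          | 162447
2  | Engineering | 154122
4  | HR          | 133537
5  | HR          | 132538
7  | Engineering | 167239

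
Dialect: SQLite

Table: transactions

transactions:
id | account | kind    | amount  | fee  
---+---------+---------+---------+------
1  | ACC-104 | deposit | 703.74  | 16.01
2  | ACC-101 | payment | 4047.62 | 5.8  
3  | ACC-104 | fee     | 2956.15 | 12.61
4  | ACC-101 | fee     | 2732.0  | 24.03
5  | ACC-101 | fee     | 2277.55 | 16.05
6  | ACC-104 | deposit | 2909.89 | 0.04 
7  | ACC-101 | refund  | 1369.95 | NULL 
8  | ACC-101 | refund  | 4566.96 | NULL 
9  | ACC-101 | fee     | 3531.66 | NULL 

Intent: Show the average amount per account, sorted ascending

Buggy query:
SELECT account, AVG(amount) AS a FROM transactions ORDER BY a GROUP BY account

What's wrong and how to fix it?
Bug: ORDER BY appears before GROUP BY; SQL clause order requires GROUP BY first

Fix: Reorder: SELECT … FROM … GROUP BY … ORDER BY …

Corrected query:
SELECT account, AVG(amount) AS a FROM transactions GROUP BY account ORDER BY a

Result:
account | a          
--------+------------
ACC-104 | 2189.926667
ACC-101 | 3087.623333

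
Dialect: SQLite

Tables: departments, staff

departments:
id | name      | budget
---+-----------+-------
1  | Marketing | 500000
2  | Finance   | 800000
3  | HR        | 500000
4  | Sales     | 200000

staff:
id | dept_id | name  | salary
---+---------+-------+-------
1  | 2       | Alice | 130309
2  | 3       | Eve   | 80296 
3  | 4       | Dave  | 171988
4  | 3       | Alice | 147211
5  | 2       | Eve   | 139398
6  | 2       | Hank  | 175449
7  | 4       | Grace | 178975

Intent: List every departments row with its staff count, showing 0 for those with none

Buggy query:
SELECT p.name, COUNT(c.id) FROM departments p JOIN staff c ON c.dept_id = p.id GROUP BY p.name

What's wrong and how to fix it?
Bug: An inner join excludes parents with zero children

Fix: Use LEFT JOIN so parents without children still appear (COUNT(c.id) gives 0)

Corrected query:
SELECT p.name, COUNT(c.id) FROM departments p LEFT JOIN staff c ON c.dept_id = p.id GROUP BY p.name

Result:
name      | COUNT(c.id)
----------+------------
Finance   | 3          
HR        | 2          
Marketing | 0          
Sales     | 2          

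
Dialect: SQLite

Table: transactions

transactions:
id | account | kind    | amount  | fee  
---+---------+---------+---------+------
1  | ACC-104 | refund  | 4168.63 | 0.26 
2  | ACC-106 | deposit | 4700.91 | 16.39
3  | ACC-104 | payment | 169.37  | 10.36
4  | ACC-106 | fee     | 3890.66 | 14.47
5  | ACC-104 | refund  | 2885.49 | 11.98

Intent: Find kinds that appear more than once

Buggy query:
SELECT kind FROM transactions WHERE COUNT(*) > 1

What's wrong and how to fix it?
Bug: WHERE can't reference COUNT(*); aggregates are computed after WHERE

Fix: GROUP BY kind, then filter groups with HAVING COUNT(*) > 1

Corrected query:
SELECT kind FROM transactions GROUP BY kind HAVING COUNT(*) > 1

Result:
kind  
------
refund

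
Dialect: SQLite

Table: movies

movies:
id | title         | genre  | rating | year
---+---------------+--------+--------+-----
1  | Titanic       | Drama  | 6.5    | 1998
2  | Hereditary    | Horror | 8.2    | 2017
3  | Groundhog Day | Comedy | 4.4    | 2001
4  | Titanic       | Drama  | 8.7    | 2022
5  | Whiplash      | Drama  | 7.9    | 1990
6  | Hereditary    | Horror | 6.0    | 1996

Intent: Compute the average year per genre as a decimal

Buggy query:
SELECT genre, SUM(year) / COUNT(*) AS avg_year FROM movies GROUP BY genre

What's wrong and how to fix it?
Bug: SUM(year) and COUNT(*) are both integers; the division truncates the fractional part

Fix: Cast one side to REAL so the division keeps the fractional part

Corrected query:
SELECT genre, SUM(year) * 1.0 / COUNT(*) AS avg_year FROM movies GROUP BY genre

Result:
genre  | avg_year   
-------+------------
Comedy | 2001       
Drama  | 2003.333333
Horror | 2006.5     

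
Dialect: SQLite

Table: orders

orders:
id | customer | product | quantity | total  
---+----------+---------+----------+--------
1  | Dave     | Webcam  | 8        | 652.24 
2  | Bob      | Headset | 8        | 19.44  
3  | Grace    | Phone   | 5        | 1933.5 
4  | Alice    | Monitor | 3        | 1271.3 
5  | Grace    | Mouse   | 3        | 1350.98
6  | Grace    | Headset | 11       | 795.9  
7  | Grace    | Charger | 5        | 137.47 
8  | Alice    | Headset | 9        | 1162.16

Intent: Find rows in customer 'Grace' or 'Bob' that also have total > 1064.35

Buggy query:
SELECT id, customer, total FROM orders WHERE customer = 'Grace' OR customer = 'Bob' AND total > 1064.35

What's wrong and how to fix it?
Bug: Without parentheses, AND is evaluated before OR, so the total filter only applies to the 'Bob' branch

Fix: Group the OR with parentheses (or use IN), then AND the threshold

Corrected query:
SELECT id, customer, total FROM orders WHERE (customer = 'Grace' OR customer = 'Bob') AND total > 1064.35

Result:
id | customer | total  
---+----------+--------
3  | Grace    | 1933.5 
5  | Grace    | 1350.98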